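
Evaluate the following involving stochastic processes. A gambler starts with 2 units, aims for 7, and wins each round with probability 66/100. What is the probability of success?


Gambler's ruin formula:
r = q/p = 0.3400/0.6600 = 0.5152
P(win) = (1 - r^i)/(1 - r^N)
= (1 - 0.5152^2)/(1 - 0.5152^7)
= 0.7418

0.7418


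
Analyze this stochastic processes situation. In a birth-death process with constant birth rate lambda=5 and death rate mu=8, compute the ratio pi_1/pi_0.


For birth-death process, pi_n/pi_0 = (lambda/mu)^n
= (5/8)^1
= 0.6250

0.6250


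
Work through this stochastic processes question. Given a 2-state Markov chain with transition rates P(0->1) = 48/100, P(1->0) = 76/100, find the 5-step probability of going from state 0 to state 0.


Computing P^5 by matrix multiplication.
P = [[0.5200, 0.4800], [0.7600, 0.2400]]
After raising P to the power 5:
P^5(0,0) = 0.6126

0.6126


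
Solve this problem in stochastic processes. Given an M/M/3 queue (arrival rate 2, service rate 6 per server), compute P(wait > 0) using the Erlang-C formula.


a = lambda/mu = 0.3333
rho = a/c = 0.1111
Erlang-C formula applied:
C(c,a) = 0.0050

0.0050


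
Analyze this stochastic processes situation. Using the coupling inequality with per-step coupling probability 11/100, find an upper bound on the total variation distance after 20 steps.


TV distance bound <= (1-delta)^n
= (1 - 0.1100)^20
= 0.8900^20
= 0.0972

0.0972


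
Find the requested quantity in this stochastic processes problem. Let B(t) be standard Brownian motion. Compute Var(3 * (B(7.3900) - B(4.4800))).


Var(alpha*(B(t)-B(s))) = alpha^2 * (t-s)
= 3^2 * (7.3900 - 4.4800)
= 9 * 2.9100
= 26.1900

26.1900


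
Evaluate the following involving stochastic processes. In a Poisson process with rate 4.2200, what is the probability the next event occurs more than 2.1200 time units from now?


P(X > t) = exp(-lambda * t)
= exp(-4.2200 * 2.1200)
= exp(-8.9464) = 1.3021e-04

1.3021e-04


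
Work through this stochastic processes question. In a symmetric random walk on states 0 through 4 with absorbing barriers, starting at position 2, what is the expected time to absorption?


For symmetric RW on 0,...,N with absorbing barriers, E(i) = i*(N-i)
E(2) = 2 * 2 = 4

4


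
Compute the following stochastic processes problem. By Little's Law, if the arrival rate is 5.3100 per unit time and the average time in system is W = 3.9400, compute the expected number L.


Little's Law: L = lambda * W
= 5.3100 * 3.9400
= 20.9214

20.9214


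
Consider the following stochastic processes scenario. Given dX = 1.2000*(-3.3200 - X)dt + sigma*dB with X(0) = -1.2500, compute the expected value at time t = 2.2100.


E[X(t)] = mu + (X(0) - mu)*exp(-theta*t)
= -3.3200 + (-1.2500 - -3.3200)*exp(-1.2000*2.2100)
= -3.3200 + 2.0700 * 0.0705
= -3.1740

-3.1740


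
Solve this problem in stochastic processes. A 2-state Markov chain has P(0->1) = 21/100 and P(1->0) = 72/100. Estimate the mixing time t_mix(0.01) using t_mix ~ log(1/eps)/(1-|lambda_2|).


lambda_2 = |1 - p01 - p10| = |1 - 0.2100 - 0.7200| = 0.0700
t_mix ~ log(1/eps)/(1 - |lambda_2|)
= log(100)/(1 - 0.0700) = 4.6052/0.9300
= 4.9518

4.9518


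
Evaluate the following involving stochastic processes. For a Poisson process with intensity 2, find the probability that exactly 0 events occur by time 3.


P(N(t)=k) = (lambda*t)^k * exp(-lambda*t) / k!
lambda*t = 6
= 6^0 * exp(-6) / 0!
= 1 * 0.0025 / 1
= 0.0025

0.0025


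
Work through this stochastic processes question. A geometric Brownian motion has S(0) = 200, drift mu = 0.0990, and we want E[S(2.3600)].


E[S(t)] = S(0) * exp(mu * t)
= 200 * exp(0.0990 * 2.3600)
= 200 * 1.2632
= 252.6379

252.6379


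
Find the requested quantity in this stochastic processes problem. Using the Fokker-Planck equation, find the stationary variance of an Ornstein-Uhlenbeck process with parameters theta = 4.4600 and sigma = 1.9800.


Stationary variance = sigma^2 / (2*theta)
= 1.9800^2 / (2*4.4600)
= 3.9204 / 8.9200
= 0.4395

0.4395


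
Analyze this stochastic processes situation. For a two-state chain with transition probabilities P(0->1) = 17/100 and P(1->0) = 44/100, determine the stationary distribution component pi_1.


Stationary distribution: pi_0 = p10/(p01+p10), pi_1 = p01/(p01+p10)
p01 = 0.1700, p10 = 0.4400
pi_1 = 0.2787

0.2787


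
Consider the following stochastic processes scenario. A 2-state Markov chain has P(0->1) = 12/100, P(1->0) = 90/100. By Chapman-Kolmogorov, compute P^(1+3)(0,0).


P^4 = P^1 * P^3
Computing via matrix multiplication of the transition matrix.
Entry (0,0) of P^4 = 0.8824

0.8824


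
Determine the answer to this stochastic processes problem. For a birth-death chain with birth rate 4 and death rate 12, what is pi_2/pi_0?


For birth-death process, pi_n/pi_0 = (lambda/mu)^n
= (4/12)^2
= 0.1111

0.1111


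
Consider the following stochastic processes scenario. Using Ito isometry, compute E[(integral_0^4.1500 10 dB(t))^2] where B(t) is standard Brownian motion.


By Ito isometry: E[(int f dB)^2] = int f^2 dt
= 10^2 * 4.1500
= 100 * 4.1500 = 415.0000

415.0000


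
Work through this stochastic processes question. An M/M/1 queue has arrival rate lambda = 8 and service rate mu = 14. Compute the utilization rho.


rho = lambda/mu
= 8/14
= 0.5714

0.5714


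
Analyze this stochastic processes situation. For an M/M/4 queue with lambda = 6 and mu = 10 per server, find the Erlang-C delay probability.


a = lambda/mu = 0.6000
rho = a/c = 0.1500
Erlang-C formula applied:
C(c,a) = 0.0035

0.0035


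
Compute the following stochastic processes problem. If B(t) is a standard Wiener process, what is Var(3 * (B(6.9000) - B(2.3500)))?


Var(alpha*(B(t)-B(s))) = alpha^2 * (t-s)
= 3^2 * (6.9000 - 2.3500)
= 9 * 4.5500
= 40.9500

40.9500


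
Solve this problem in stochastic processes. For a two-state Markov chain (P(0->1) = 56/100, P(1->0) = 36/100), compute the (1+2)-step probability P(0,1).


P^3 = P^1 * P^2
Computing via matrix multiplication of the transition matrix.
Entry (0,1) of P^3 = 0.6084

0.6084


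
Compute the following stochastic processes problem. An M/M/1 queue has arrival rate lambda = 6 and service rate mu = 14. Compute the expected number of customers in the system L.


rho = 6/14 = 0.4286
L = rho/(1-rho)
= 0.4286/0.5714
= 0.7500

0.7500


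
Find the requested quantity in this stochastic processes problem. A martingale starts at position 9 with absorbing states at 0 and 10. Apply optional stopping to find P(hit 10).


By optional stopping theorem: E(M at tau) = M(0) = 9
P(hit 10)*10 + P(hit 0)*0 = 9
P(hit 10) = (9 - 0)/(10 - 0) = 9/10 = 0.9000

0.9000


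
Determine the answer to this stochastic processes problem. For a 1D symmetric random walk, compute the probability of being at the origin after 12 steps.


P(S(12) = 0) = C(12,6) / 4^6
= 924 / 4096
= 0.2256

0.2256


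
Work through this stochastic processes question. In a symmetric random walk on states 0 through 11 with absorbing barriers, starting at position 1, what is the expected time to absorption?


For symmetric RW on 0,...,N with absorbing barriers, E(i) = i*(N-i)
E(1) = 1 * 10 = 10

10


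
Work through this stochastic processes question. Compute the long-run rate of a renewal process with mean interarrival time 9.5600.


Long-run renewal rate = 1/E(X)
= 1/9.5600
= 0.1046

0.1046


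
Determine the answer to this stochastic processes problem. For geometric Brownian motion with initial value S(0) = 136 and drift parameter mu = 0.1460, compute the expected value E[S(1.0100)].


E[S(t)] = S(0) * exp(mu * t)
= 136 * exp(0.1460 * 1.0100)
= 136 * 1.1589
= 157.6086

157.6086


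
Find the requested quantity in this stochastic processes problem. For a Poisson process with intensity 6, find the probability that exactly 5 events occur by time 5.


P(N(t)=k) = (lambda*t)^k * exp(-lambda*t) / k!
lambda*t = 30
= 30^5 * exp(-30) / 5!
= 24300000 * 9.3576e-14 / 120
= 1.8949e-08

1.8949e-08


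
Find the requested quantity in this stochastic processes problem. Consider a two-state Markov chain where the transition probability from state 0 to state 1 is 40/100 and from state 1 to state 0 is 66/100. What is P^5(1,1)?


Computing P^5 by matrix multiplication.
P = [[0.6000, 0.4000], [0.6600, 0.3400]]
After raising P to the power 5:
P^5(1,1) = 0.3774

0.3774


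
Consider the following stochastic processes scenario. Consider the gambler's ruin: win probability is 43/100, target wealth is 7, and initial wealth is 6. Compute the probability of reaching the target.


Gambler's ruin formula:
r = q/p = 0.5700/0.4300 = 1.3256
P(win) = (1 - r^i)/(1 - r^N)
= (1 - 1.3256^6)/(1 - 1.3256^7)
= 0.7147

0.7147


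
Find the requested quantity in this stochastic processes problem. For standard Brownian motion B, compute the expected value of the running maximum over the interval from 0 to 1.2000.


E(max B(s)) = sqrt(2t/pi)
= sqrt(2*1.2000/pi)
= sqrt(0.7639)
= 0.8740

0.8740


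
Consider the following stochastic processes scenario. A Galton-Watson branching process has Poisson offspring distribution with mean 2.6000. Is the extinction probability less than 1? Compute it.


Since mu = 2.6000 > 1, extinction prob q < 1.
Solve s = exp(mu*(s-1)) iteratively.
q = 0.0951

0.0951


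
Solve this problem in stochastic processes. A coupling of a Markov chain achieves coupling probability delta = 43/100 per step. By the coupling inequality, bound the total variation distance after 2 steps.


TV distance bound <= (1-delta)^n
= (1 - 0.4300)^2
= 0.5700^2
= 0.3249

0.3249


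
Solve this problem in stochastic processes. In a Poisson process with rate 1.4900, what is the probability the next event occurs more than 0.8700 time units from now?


P(X > t) = exp(-lambda * t)
= exp(-1.4900 * 0.8700)
= exp(-1.2963) = 0.2735

0.2735


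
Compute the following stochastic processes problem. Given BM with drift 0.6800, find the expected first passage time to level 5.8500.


Expected first passage time = a/mu
= 5.8500/0.6800
= 8.6029

8.6029


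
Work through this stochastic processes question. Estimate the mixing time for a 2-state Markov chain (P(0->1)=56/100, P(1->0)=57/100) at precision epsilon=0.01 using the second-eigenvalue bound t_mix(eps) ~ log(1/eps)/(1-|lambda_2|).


lambda_2 = |1 - p01 - p10| = |1 - 0.5600 - 0.5700| = 0.1300
t_mix ~ log(1/eps)/(1 - |lambda_2|)
= log(100)/(1 - 0.1300) = 4.6052/0.8700
= 5.2933

5.2933


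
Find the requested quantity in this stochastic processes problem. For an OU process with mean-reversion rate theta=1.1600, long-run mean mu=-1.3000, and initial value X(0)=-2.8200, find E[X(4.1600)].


E[X(t)] = mu + (X(0) - mu)*exp(-theta*t)
= -1.3000 + (-2.8200 - -1.3000)*exp(-1.1600*4.1600)
= -1.3000 + -1.5200 * 0.0080
= -1.3122

-1.3122


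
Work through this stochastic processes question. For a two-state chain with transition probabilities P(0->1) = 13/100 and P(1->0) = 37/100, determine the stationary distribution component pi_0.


Stationary distribution: pi_0 = p10/(p01+p10), pi_1 = p01/(p01+p10)
p01 = 0.1300, p10 = 0.3700
pi_0 = 0.7400

0.7400


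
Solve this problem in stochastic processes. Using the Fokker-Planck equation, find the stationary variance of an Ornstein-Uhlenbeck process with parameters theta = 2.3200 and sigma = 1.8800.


Stationary variance = sigma^2 / (2*theta)
= 1.8800^2 / (2*2.3200)
= 3.5344 / 4.6400
= 0.7617

0.7617


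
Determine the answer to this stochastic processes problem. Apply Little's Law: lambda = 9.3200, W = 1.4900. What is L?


Little's Law: L = lambda * W
= 9.3200 * 1.4900
= 13.8868

13.8868


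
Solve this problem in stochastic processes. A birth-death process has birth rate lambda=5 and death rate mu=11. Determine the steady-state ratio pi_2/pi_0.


For birth-death process, pi_n/pi_0 = (lambda/mu)^n
= (5/11)^2
= 0.2066

0.2066


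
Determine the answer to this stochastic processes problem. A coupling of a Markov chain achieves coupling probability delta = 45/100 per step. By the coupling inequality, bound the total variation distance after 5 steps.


TV distance bound <= (1-delta)^n
= (1 - 0.4500)^5
= 0.5500^5
= 0.0503

0.0503


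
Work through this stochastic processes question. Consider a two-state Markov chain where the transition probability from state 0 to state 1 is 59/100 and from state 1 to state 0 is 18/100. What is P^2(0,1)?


Computing P^2 by matrix multiplication.
P = [[0.4100, 0.5900], [0.1800, 0.8200]]
After raising P to the power 2:
P^2(0,1) = 0.7257

0.7257


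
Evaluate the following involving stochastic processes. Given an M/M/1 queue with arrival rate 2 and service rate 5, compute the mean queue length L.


rho = 2/5 = 0.4000
L = rho/(1-rho)
= 0.4000/0.6000
= 0.6667

0.6667


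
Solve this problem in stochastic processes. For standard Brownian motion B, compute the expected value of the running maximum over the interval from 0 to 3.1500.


E(max B(s)) = sqrt(2t/pi)
= sqrt(2*3.1500/pi)
= sqrt(2.0054)
= 1.4161

1.4161


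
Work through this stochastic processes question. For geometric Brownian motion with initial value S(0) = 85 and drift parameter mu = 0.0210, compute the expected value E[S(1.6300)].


E[S(t)] = S(0) * exp(mu * t)
= 85 * exp(0.0210 * 1.6300)
= 85 * 1.0348
= 87.9599

87.9599


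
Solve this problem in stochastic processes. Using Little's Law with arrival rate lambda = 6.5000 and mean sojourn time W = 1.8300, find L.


Little's Law: L = lambda * W
= 6.5000 * 1.8300
= 11.8950

11.8950


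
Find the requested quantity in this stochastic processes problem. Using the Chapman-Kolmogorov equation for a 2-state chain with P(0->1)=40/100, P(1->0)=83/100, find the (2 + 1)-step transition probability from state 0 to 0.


P^3 = P^2 * P^1
Computing via matrix multiplication of the transition matrix.
Entry (0,0) of P^3 = 0.6708

0.6708


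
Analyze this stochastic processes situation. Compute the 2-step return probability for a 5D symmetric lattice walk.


P(return in 2 steps) = P(reverse first step) = 1/(2d)
= 1/10
= 0.1000

0.1000


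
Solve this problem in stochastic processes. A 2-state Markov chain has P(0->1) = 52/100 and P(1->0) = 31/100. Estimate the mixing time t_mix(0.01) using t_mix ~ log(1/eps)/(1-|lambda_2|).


lambda_2 = |1 - p01 - p10| = |1 - 0.5200 - 0.3100| = 0.1700
t_mix ~ log(1/eps)/(1 - |lambda_2|)
= log(100)/(1 - 0.1700) = 4.6052/0.8300
= 5.5484

5.5484


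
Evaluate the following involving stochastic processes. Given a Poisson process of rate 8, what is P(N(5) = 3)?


P(N(t)=k) = (lambda*t)^k * exp(-lambda*t) / k!
lambda*t = 40
= 40^3 * exp(-40) / 3!
= 64000 * 4.2484e-18 / 6
= 4.5316e-14

4.5316e-14


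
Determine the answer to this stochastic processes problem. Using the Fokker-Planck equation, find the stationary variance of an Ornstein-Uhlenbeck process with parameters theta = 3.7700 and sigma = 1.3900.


Stationary variance = sigma^2 / (2*theta)
= 1.3900^2 / (2*3.7700)
= 1.9321 / 7.5400
= 0.2562

0.2562


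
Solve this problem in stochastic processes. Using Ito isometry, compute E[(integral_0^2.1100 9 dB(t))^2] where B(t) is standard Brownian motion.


By Ito isometry: E[(int f dB)^2] = int f^2 dt
= 9^2 * 2.1100
= 81 * 2.1100 = 170.9100

170.9100


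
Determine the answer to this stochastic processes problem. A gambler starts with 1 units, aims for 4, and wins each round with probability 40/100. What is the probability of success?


Gambler's ruin formula:
r = q/p = 0.6000/0.4000 = 1.5000
P(win) = (1 - r^i)/(1 - r^N)
= (1 - 1.5000^1)/(1 - 1.5000^4)
= 0.1231

0.1231


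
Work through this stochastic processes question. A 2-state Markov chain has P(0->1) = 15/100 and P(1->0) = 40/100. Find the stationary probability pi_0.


Stationary distribution: pi_0 = p10/(p01+p10), pi_1 = p01/(p01+p10)
p01 = 0.1500, p10 = 0.4000
pi_0 = 0.7273

0.7273


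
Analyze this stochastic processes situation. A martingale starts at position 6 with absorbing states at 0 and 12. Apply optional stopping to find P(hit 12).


By optional stopping theorem: E(M at tau) = M(0) = 6
P(hit 12)*12 + P(hit 0)*0 = 6
P(hit 12) = (6 - 0)/(12 - 0) = 1/2 = 0.5000

0.5000


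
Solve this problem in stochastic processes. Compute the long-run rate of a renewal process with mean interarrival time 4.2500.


Long-run renewal rate = 1/E(X)
= 1/4.2500
= 0.2353

0.2353


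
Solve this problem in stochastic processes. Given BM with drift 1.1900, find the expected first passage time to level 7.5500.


Expected first passage time = a/mu
= 7.5500/1.1900
= 6.3445

6.3445


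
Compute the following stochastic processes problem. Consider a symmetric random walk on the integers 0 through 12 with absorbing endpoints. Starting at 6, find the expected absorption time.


For symmetric RW on 0,...,N with absorbing barriers, E(i) = i*(N-i)
E(6) = 6 * 6 = 36

36


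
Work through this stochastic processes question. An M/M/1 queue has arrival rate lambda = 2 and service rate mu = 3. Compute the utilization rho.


rho = lambda/mu
= 2/3
= 0.6667

0.6667


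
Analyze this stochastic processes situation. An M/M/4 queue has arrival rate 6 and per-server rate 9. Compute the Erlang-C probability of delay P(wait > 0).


a = lambda/mu = 0.6667
rho = a/c = 0.1667
Erlang-C formula applied:
C(c,a) = 0.0051

0.0051


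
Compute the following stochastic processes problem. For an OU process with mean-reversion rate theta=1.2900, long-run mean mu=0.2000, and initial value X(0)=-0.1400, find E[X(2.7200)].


E[X(t)] = mu + (X(0) - mu)*exp(-theta*t)
= 0.2000 + (-0.1400 - 0.2000)*exp(-1.2900*2.7200)
= 0.2000 + -0.3400 * 0.0299
= 0.1898

0.1898


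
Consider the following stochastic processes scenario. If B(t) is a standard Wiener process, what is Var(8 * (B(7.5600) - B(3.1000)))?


Var(alpha*(B(t)-B(s))) = alpha^2 * (t-s)
= 8^2 * (7.5600 - 3.1000)
= 64 * 4.4600
= 285.4400

285.4400


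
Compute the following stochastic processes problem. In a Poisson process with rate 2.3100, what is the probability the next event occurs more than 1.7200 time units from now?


P(X > t) = exp(-lambda * t)
= exp(-2.3100 * 1.7200)
= exp(-3.9732) = 0.0188

0.0188


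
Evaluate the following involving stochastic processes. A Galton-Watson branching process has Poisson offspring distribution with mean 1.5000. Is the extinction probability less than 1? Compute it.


Since mu = 1.5000 > 1, extinction prob q < 1.
Solve s = exp(mu*(s-1)) iteratively.
q = 0.4172

0.4172


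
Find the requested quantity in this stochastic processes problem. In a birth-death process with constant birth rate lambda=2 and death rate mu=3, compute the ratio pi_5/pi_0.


For birth-death process, pi_n/pi_0 = (lambda/mu)^n
= (2/3)^5
= 0.1317

0.1317


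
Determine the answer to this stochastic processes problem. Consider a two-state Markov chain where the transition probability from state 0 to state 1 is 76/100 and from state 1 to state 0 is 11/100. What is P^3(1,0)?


Computing P^3 by matrix multiplication.
P = [[0.2400, 0.7600], [0.1100, 0.8900]]
After raising P to the power 3:
P^3(1,0) = 0.1262

0.1262


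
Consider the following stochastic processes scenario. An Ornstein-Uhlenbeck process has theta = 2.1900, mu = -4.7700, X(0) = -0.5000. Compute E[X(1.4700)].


E[X(t)] = mu + (X(0) - mu)*exp(-theta*t)
= -4.7700 + (-0.5000 - -4.7700)*exp(-2.1900*1.4700)
= -4.7700 + 4.2700 * 0.0400
= -4.5993

-4.5993


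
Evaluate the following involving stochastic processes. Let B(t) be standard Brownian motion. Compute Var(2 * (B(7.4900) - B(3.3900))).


Var(alpha*(B(t)-B(s))) = alpha^2 * (t-s)
= 2^2 * (7.4900 - 3.3900)
= 4 * 4.1000
= 16.4000

16.4000


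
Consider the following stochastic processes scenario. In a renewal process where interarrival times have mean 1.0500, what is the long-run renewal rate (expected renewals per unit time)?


Long-run renewal rate = 1/E(X)
= 1/1.0500
= 0.9524

0.9524


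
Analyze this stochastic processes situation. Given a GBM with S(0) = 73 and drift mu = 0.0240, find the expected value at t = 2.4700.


E[S(t)] = S(0) * exp(mu * t)
= 73 * exp(0.0240 * 2.4700)
= 73 * 1.0611
= 77.4583

77.4583


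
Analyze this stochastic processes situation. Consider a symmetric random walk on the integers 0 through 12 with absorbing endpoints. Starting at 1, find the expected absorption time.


For symmetric RW on 0,...,N with absorbing barriers, E(i) = i*(N-i)
E(1) = 1 * 11 = 11

11


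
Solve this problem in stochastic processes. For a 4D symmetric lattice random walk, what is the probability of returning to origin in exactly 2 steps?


P(return in 2 steps) = P(reverse first step) = 1/(2d)
= 1/8
= 0.1250

0.1250


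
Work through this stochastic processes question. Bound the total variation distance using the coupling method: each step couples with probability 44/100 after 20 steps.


TV distance bound <= (1-delta)^n
= (1 - 0.4400)^20
= 0.5600^20
= 9.1994e-06

9.1994e-06


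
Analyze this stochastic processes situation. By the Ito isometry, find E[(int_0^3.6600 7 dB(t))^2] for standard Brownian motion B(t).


By Ito isometry: E[(int f dB)^2] = int f^2 dt
= 7^2 * 3.6600
= 49 * 3.6600 = 179.3400

179.3400


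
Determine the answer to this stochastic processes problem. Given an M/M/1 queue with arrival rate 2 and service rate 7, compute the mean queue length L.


rho = 2/7 = 0.2857
L = rho/(1-rho)
= 0.2857/0.7143
= 0.4000

0.4000


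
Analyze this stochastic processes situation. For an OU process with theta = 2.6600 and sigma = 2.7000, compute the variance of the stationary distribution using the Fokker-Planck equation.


Stationary variance = sigma^2 / (2*theta)
= 2.7000^2 / (2*2.6600)
= 7.2900 / 5.3200
= 1.3703

1.3703


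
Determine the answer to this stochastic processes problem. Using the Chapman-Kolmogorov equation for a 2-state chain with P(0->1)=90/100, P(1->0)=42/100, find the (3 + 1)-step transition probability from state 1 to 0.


P^4 = P^3 * P^1
Computing via matrix multiplication of the transition matrix.
Entry (1,0) of P^4 = 0.3148

0.3148


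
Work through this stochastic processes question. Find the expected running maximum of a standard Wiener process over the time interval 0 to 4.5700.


E(max B(s)) = sqrt(2t/pi)
= sqrt(2*4.5700/pi)
= sqrt(2.9094)
= 1.7057

1.7057


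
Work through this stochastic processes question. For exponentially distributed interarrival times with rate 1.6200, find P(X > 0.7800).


P(X > t) = exp(-lambda * t)
= exp(-1.6200 * 0.7800)
= exp(-1.2636) = 0.2826

0.2826


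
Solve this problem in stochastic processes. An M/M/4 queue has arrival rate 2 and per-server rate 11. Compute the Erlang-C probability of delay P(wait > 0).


a = lambda/mu = 0.1818
rho = a/c = 0.0455
Erlang-C formula applied:
C(c,a) = 3.9772e-05

3.9772e-05


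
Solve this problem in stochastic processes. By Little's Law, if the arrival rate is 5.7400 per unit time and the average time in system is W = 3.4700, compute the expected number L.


Little's Law: L = lambda * W
= 5.7400 * 3.4700
= 19.9178

19.9178


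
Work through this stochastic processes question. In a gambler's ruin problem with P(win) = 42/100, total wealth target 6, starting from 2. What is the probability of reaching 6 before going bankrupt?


Gambler's ruin formula:
r = q/p = 0.5800/0.4200 = 1.3810
P(win) = (1 - r^i)/(1 - r^N)
= (1 - 1.3810^2)/(1 - 1.3810^6)
= 0.1528

0.1528


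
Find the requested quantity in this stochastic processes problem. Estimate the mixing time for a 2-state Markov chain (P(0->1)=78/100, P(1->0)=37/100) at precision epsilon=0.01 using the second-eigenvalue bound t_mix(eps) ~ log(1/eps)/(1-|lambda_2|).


lambda_2 = |1 - p01 - p10| = |1 - 0.7800 - 0.3700| = 0.1500
t_mix ~ log(1/eps)/(1 - |lambda_2|)
= log(100)/(1 - 0.1500) = 4.6052/0.8500
= 5.4178

5.4178


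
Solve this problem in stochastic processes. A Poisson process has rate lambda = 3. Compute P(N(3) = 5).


P(N(t)=k) = (lambda*t)^k * exp(-lambda*t) / k!
lambda*t = 9
= 9^5 * exp(-9) / 5!
= 59049 * 1.2341e-04 / 120
= 0.0607

0.0607


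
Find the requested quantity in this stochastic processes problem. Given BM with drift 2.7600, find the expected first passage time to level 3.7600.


Expected first passage time = a/mu
= 3.7600/2.7600
= 1.3623

1.3623


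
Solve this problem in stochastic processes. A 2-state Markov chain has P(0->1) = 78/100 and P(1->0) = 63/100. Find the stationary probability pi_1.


Stationary distribution: pi_0 = p10/(p01+p10), pi_1 = p01/(p01+p10)
p01 = 0.7800, p10 = 0.6300
pi_1 = 0.5532

0.5532


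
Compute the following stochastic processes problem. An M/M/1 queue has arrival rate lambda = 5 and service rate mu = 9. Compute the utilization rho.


rho = lambda/mu
= 5/9
= 0.5556

0.5556


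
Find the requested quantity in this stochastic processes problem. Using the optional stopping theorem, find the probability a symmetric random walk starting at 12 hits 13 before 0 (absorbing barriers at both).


By optional stopping theorem: E(M at tau) = M(0) = 12
P(hit 13)*13 + P(hit 0)*0 = 12
P(hit 13) = (12 - 0)/(13 - 0) = 12/13 = 0.9231

0.9231


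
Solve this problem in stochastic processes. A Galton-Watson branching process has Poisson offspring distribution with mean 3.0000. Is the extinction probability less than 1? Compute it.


Since mu = 3.0000 > 1, extinction prob q < 1.
Solve s = exp(mu*(s-1)) iteratively.
q = 0.0595

0.0595


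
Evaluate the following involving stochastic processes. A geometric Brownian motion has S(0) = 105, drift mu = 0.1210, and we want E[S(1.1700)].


E[S(t)] = S(0) * exp(mu * t)
= 105 * exp(0.1210 * 1.1700)
= 105 * 1.1521
= 120.9685

120.9685


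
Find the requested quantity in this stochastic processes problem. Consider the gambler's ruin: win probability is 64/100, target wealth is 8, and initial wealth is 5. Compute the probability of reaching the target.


Gambler's ruin formula:
r = q/p = 0.3600/0.6400 = 0.5625
P(win) = (1 - r^i)/(1 - r^N)
= (1 - 0.5625^5)/(1 - 0.5625^8)
= 0.9532

0.9532


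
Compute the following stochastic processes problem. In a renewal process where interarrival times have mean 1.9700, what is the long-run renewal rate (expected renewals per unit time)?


Long-run renewal rate = 1/E(X)
= 1/1.9700
= 0.5076

0.5076


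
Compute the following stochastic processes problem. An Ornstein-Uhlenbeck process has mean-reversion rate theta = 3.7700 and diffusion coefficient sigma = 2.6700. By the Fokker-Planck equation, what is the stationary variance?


Stationary variance = sigma^2 / (2*theta)
= 2.6700^2 / (2*3.7700)
= 7.1289 / 7.5400
= 0.9455

0.9455


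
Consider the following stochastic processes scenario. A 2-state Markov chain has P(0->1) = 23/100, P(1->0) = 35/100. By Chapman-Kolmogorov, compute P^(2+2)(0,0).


P^4 = P^2 * P^2
Computing via matrix multiplication of the transition matrix.
Entry (0,0) of P^4 = 0.6158

0.6158


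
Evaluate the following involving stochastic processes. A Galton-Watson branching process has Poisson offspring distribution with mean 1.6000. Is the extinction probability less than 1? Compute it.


Since mu = 1.6000 > 1, extinction prob q < 1.
Solve s = exp(mu*(s-1)) iteratively.
q = 0.3580

0.3580


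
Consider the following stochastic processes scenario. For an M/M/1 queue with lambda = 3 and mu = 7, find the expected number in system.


rho = 3/7 = 0.4286
L = rho/(1-rho)
= 0.4286/0.5714
= 0.7500

0.7500


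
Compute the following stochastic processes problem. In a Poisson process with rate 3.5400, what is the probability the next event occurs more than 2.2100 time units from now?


P(X > t) = exp(-lambda * t)
= exp(-3.5400 * 2.2100)
= exp(-7.8234) = 4.0026e-04

4.0026e-04


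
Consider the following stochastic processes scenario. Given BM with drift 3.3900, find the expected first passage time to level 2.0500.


Expected first passage time = a/mu
= 2.0500/3.3900
= 0.6047

0.6047


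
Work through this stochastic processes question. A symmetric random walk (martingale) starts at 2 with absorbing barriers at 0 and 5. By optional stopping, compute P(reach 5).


By optional stopping theorem: E(M at tau) = M(0) = 2
P(hit 5)*5 + P(hit 0)*0 = 2
P(hit 5) = (2 - 0)/(5 - 0) = 2/5 = 0.4000

0.4000


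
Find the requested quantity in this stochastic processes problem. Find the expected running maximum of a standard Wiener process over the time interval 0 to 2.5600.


E(max B(s)) = sqrt(2t/pi)
= sqrt(2*2.5600/pi)
= sqrt(1.6297)
= 1.2766

1.2766


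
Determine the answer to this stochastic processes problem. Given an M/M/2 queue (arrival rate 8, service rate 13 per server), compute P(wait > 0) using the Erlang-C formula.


a = lambda/mu = 0.6154
rho = a/c = 0.3077
Erlang-C formula applied:
C(c,a) = 0.1448

0.1448


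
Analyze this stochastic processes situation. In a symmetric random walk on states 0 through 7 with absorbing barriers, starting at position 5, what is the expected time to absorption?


For symmetric RW on 0,...,N with absorbing barriers, E(i) = i*(N-i)
E(5) = 5 * 2 = 10

10


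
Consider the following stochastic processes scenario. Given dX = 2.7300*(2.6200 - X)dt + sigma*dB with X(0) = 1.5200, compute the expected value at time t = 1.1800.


E[X(t)] = mu + (X(0) - mu)*exp(-theta*t)
= 2.6200 + (1.5200 - 2.6200)*exp(-2.7300*1.1800)
= 2.6200 + -1.1000 * 0.0399
= 2.5761

2.5761


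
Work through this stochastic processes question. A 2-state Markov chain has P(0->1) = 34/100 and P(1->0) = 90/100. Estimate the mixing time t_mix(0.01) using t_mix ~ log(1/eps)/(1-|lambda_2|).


lambda_2 = |1 - p01 - p10| = |1 - 0.3400 - 0.9000| = 0.2400
t_mix ~ log(1/eps)/(1 - |lambda_2|)
= log(100)/(1 - 0.2400) = 4.6052/0.7600
= 6.0594

6.0594


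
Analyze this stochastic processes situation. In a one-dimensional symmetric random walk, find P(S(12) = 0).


P(S(12) = 0) = C(12,6) / 4^6
= 924 / 4096
= 0.2256

0.2256


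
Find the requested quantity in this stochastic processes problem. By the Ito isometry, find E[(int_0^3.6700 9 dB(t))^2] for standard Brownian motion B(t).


By Ito isometry: E[(int f dB)^2] = int f^2 dt
= 9^2 * 3.6700
= 81 * 3.6700 = 297.2700

297.2700


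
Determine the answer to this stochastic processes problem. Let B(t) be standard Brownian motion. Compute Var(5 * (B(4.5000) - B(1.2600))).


Var(alpha*(B(t)-B(s))) = alpha^2 * (t-s)
= 5^2 * (4.5000 - 1.2600)
= 25 * 3.2400
= 81.0000

81.0000


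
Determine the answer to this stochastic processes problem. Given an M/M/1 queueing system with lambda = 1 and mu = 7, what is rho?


rho = lambda/mu
= 1/7
= 0.1429

0.1429


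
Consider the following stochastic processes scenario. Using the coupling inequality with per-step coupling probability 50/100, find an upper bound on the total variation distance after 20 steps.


TV distance bound <= (1-delta)^n
= (1 - 0.5000)^20
= 0.5000^20
= 9.5367e-07

9.5367e-07


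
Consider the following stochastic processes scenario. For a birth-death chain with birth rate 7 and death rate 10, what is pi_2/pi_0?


For birth-death process, pi_n/pi_0 = (lambda/mu)^n
= (7/10)^2
= 0.4900

0.4900


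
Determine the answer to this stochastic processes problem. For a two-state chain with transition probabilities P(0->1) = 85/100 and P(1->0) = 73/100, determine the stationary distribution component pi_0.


Stationary distribution: pi_0 = p10/(p01+p10), pi_1 = p01/(p01+p10)
p01 = 0.8500, p10 = 0.7300
pi_0 = 0.4620

0.4620


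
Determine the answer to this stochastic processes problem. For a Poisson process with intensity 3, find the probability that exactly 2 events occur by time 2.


P(N(t)=k) = (lambda*t)^k * exp(-lambda*t) / k!
lambda*t = 6
= 6^2 * exp(-6) / 2!
= 36 * 0.0025 / 2
= 0.0446

0.0446


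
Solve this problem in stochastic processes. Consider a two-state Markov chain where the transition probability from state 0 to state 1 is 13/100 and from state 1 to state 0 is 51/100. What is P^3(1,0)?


Computing P^3 by matrix multiplication.
P = [[0.8700, 0.1300], [0.5100, 0.4900]]
After raising P to the power 3:
P^3(1,0) = 0.7597

0.7597


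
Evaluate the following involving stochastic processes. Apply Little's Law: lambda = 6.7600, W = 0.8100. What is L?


Little's Law: L = lambda * W
= 6.7600 * 0.8100
= 5.4756

5.4756


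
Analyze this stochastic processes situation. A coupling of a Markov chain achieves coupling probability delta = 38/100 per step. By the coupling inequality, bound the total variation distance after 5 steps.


TV distance bound <= (1-delta)^n
= (1 - 0.3800)^5
= 0.6200^5
= 0.0916

0.0916


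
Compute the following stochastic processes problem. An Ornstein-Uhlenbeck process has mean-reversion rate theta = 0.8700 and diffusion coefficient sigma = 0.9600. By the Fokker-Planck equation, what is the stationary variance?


Stationary variance = sigma^2 / (2*theta)
= 0.9600^2 / (2*0.8700)
= 0.9216 / 1.7400
= 0.5297

0.5297


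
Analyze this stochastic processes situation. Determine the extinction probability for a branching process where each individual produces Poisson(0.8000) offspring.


Since mu = 0.8000 <= 1, extinction probability = 1.

1.0000


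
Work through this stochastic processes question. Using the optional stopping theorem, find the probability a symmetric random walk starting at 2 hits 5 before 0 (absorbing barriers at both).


By optional stopping theorem: E(M at tau) = M(0) = 2
P(hit 5)*5 + P(hit 0)*0 = 2
P(hit 5) = (2 - 0)/(5 - 0) = 2/5 = 0.4000

0.4000


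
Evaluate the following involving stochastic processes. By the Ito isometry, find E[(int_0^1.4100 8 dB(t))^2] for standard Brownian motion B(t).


By Ito isometry: E[(int f dB)^2] = int f^2 dt
= 8^2 * 1.4100
= 64 * 1.4100 = 90.2400

90.2400


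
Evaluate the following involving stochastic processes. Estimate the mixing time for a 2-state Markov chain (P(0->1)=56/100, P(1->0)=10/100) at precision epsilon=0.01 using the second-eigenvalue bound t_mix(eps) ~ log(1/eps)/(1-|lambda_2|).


lambda_2 = |1 - p01 - p10| = |1 - 0.5600 - 0.1000| = 0.3400
t_mix ~ log(1/eps)/(1 - |lambda_2|)
= log(100)/(1 - 0.3400) = 4.6052/0.6600
= 6.9775

6.9775


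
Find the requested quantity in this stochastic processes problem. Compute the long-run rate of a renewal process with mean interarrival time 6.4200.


Long-run renewal rate = 1/E(X)
= 1/6.4200
= 0.1558

0.1558


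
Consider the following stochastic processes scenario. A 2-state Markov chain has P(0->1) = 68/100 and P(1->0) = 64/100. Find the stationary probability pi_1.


Stationary distribution: pi_0 = p10/(p01+p10), pi_1 = p01/(p01+p10)
p01 = 0.6800, p10 = 0.6400
pi_1 = 0.5152

0.5152


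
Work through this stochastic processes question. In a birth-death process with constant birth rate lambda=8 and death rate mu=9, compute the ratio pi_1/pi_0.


For birth-death process, pi_n/pi_0 = (lambda/mu)^n
= (8/9)^1
= 0.8889

0.8889


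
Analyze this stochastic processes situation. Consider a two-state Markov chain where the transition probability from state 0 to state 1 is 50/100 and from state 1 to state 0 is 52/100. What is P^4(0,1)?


Computing P^4 by matrix multiplication.
P = [[0.5000, 0.5000], [0.5200, 0.4800]]
After raising P to the power 4:
P^4(0,1) = 0.4902

0.4902


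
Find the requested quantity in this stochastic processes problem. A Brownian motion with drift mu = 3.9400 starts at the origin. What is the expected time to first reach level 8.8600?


Expected first passage time = a/mu
= 8.8600/3.9400
= 2.2487

2.2487


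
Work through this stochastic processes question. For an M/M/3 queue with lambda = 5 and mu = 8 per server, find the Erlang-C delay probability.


a = lambda/mu = 0.6250
rho = a/c = 0.2083
Erlang-C formula applied:
C(c,a) = 0.0275

0.0275


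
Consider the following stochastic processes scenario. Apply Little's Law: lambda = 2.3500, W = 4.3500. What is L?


Little's Law: L = lambda * W
= 2.3500 * 4.3500
= 10.2225

10.2225


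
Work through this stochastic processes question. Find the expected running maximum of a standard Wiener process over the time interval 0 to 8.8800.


E(max B(s)) = sqrt(2t/pi)
= sqrt(2*8.8800/pi)
= sqrt(5.6532)
= 2.3776

2.3776


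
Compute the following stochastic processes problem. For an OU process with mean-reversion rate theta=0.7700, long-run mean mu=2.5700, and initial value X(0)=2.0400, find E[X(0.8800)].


E[X(t)] = mu + (X(0) - mu)*exp(-theta*t)
= 2.5700 + (2.0400 - 2.5700)*exp(-0.7700*0.8800)
= 2.5700 + -0.5300 * 0.5078
= 2.3008

2.3008


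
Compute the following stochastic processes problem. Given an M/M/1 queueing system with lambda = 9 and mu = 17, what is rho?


rho = lambda/mu
= 9/17
= 0.5294

0.5294


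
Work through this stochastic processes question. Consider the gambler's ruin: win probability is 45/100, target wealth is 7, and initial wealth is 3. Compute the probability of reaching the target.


Gambler's ruin formula:
r = q/p = 0.5500/0.4500 = 1.2222
P(win) = (1 - r^i)/(1 - r^N)
= (1 - 1.2222^3)/(1 - 1.2222^7)
= 0.2686

0.2686


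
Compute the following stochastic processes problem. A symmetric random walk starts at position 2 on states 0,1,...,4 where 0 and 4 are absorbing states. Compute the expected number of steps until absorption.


For symmetric RW on 0,...,N with absorbing barriers, E(i) = i*(N-i)
E(2) = 2 * 2 = 4

4


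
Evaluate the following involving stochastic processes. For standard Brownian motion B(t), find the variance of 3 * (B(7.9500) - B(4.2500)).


Var(alpha*(B(t)-B(s))) = alpha^2 * (t-s)
= 3^2 * (7.9500 - 4.2500)
= 9 * 3.7000
= 33.3000

33.3000


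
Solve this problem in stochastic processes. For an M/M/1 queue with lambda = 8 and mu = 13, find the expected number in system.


rho = 8/13 = 0.6154
L = rho/(1-rho)
= 0.6154/0.3846
= 1.6000

1.6000


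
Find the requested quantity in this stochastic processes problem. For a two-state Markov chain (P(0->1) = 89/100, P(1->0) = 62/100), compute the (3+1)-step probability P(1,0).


P^4 = P^3 * P^1
Computing via matrix multiplication of the transition matrix.
Entry (1,0) of P^4 = 0.3828

0.3828


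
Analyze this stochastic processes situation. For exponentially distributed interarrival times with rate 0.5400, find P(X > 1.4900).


P(X > t) = exp(-lambda * t)
= exp(-0.5400 * 1.4900)
= exp(-0.8046) = 0.4473

0.4473


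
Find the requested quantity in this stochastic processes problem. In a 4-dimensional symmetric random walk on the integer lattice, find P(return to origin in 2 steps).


P(return in 2 steps) = P(reverse first step) = 1/(2d)
= 1/8
= 0.1250

0.1250


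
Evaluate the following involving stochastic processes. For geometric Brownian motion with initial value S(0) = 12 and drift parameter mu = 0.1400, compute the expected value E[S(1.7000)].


E[S(t)] = S(0) * exp(mu * t)
= 12 * exp(0.1400 * 1.7000)
= 12 * 1.2687
= 15.2245

15.2245


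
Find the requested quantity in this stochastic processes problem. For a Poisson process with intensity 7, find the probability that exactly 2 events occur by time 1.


P(N(t)=k) = (lambda*t)^k * exp(-lambda*t) / k!
lambda*t = 7
= 7^2 * exp(-7) / 2!
= 49 * 9.1188e-04 / 2
= 0.0223

0.0223


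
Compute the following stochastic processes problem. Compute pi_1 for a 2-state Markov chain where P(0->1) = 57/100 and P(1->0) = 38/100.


Stationary distribution: pi_0 = p10/(p01+p10), pi_1 = p01/(p01+p10)
p01 = 0.5700, p10 = 0.3800
pi_1 = 0.6000

0.6000


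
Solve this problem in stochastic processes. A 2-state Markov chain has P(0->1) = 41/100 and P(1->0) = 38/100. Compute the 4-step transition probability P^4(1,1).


Computing P^4 by matrix multiplication.
P = [[0.5900, 0.4100], [0.3800, 0.6200]]
After raising P to the power 4:
P^4(1,1) = 0.5199

0.5199
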